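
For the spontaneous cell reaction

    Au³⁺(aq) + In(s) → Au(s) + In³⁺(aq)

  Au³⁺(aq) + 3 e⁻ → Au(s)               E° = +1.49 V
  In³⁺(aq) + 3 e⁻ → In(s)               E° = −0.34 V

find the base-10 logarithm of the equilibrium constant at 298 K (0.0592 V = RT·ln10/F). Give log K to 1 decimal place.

log K = 92.7

The Au³⁺/Au couple is reduced (cathode); E°cell = +1.49 − (−0.34) = +1.83 V with n = 3.
At equilibrium E = 0, so log K = nE°cell / 0.0592 = (3)(+1.83) / 0.0592 = 92.7.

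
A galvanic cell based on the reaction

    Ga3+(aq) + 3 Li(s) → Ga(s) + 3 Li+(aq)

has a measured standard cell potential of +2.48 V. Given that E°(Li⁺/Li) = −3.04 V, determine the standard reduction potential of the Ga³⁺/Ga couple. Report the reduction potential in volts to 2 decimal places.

−0.56 V

In the reaction as written the Ga³⁺/Ga couple is reduced (cathode) and Li⁺/Li is oxidized (anode), so E°cell = E°(Ga³⁺/Ga) − E°(Li⁺/Li).
E°(Ga³⁺/Ga) = E°cell + E°(anode) = +2.48 + (−3.04) = −0.56 V.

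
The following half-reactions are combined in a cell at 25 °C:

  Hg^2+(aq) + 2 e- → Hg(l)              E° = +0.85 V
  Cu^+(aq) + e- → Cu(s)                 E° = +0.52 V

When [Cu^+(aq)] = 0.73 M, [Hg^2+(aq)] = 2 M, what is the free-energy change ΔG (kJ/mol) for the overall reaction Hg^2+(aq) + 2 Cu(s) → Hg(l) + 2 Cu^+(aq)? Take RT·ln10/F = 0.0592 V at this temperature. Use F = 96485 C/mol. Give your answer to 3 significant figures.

−67.0 kJ/mol

With Hg²⁺/Hg reduced at the cathode, E°cell = +0.85 − (+0.52) = +0.33 V and n = 2.
Here Q = [Cu^+(aq)]^2 / [Hg^2+(aq)] = 0.266 (log Q = −0.574), giving E = +0.33 − (0.0592/2)·(−0.574) = +0.3470 V.
Then ΔG = −nFE = −2 × 96485 × +0.3470 J/mol = −67.0 kJ/mol.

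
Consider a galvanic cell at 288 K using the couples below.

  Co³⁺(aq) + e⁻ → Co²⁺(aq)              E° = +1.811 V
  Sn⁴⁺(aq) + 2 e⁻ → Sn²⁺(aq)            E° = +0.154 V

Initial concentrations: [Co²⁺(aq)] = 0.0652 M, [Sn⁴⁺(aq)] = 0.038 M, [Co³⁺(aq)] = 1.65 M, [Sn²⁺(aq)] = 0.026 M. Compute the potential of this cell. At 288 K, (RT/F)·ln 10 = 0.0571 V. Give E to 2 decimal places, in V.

+1.73 V

The Co³⁺/Co²⁺ couple has the more positive E°, so it is the cathode; Sn⁴⁺/Sn²⁺ is the anode.
E°cell = E°cat − E°an = +1.811 − (+0.154) = +1.657 V; n = 2.
The balanced reaction is 2 Co³⁺(aq) + Sn²⁺(aq) → 2 Co²⁺(aq) + Sn⁴⁺(aq), so Q = ([Co²⁺(aq)]^2·[Sn⁴⁺(aq)]) / ([Co³⁺(aq)]^2·[Sn²⁺(aq)]) = 0.00228 and log Q = −2.642.
Applying E = E° − (RT ln10/nF)·log Q gives +1.657 − (0.0571/2)(−2.642) = +1.73 V.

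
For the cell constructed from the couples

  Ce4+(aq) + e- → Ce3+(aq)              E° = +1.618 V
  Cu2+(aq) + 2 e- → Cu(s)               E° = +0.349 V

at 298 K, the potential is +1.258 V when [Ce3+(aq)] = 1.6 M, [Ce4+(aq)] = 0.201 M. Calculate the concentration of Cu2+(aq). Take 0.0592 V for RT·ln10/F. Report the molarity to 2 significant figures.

With Ce⁴⁺/Ce³⁺ at the cathode and Cu²⁺/Cu at the anode, E°cell = +1.618 − (+0.349) = +1.269 V (n = 2).
From the Nernst equation, log Q = n(E° − E)/0.0592 = 2·(+1.269 − (+1.258))/0.0592 = 0.372.
For 2 Ce4+(aq) + Cu(s) → 2 Ce3+(aq) + Cu2+(aq), the reaction quotient is Q = ([Ce3+(aq)]^2·[Cu2+(aq)]) / [Ce4+(aq)]^2.
Isolating [Cu2+(aq)] in Q = 10^{0.372} yields log [Cu2+(aq)] = −1.430, i.e. 0.037 M.

0.037 M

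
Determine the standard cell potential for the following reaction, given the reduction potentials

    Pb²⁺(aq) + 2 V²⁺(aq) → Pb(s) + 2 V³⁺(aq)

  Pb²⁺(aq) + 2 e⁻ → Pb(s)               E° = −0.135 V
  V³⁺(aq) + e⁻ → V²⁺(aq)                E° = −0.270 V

+0.135 V

In the reaction as written, Pb²⁺(aq) is reduced (cathode) and V³⁺(aq) is produced by oxidation at the anode.
E°cell = E°(cathode) − E°(anode) = −0.135 − (−0.270) = +0.135 V.
The positive value indicates the reaction is spontaneous as written.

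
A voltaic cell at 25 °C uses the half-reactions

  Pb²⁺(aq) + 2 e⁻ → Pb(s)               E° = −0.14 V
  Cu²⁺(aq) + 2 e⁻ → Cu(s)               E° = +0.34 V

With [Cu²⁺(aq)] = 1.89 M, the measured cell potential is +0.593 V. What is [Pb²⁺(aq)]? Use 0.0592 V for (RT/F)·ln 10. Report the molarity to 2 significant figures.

Cu²⁺/Cu is the cathode (higher E°); E°cell = +0.34 − (−0.14) = +0.48 V with n = 2.
Since E = E° − (0.0592/n)·log Q, log Q = n(E° − E)/0.0592 = −3.818.
For Cu²⁺(aq) + Pb(s) → Cu(s) + Pb²⁺(aq), the reaction quotient is Q = [Pb²⁺(aq)] / [Cu²⁺(aq)].
Substituting the known concentrations and solving, log [Pb²⁺(aq)] = −3.542 and [Pb²⁺(aq)] = 0.00029 M.

0.00029 M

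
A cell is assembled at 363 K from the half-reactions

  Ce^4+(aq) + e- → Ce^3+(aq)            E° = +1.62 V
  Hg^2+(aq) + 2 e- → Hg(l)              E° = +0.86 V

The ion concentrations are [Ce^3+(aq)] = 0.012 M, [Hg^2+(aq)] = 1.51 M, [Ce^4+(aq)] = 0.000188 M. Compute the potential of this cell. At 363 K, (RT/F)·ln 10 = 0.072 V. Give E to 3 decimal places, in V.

Since E°(Ce⁴⁺/Ce³⁺) > E°(Hg²⁺/Hg), Ce⁴⁺/Ce³⁺ serves as the cathode.
E°cell = +1.62 − (+0.86) = +0.76 V, with n = 2 electrons transferred.
The balanced reaction is 2 Ce^4+(aq) + Hg(l) → 2 Ce^3+(aq) + Hg^2+(aq), so Q = ([Ce^3+(aq)]^2·[Hg^2+(aq)]) / [Ce^4+(aq)]^2 = 6.15×10^3 and log Q = 3.789.
Applying E = E° − (RT ln10/nF)·log Q gives +0.76 − (0.072/2)(3.789) = +0.624 V.

+0.624 V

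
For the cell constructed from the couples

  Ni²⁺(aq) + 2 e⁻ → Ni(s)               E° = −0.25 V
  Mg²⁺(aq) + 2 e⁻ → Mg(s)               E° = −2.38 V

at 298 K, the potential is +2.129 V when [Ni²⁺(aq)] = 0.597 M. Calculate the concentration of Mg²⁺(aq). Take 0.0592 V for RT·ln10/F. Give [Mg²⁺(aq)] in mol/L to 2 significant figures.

With Ni²⁺/Ni at the cathode and Mg²⁺/Mg at the anode, E°cell = −0.25 − (−2.38) = +2.13 V (n = 2).
Since E = E° − (0.0592/n)·log Q, log Q = n(E° − E)/0.0592 = 0.034.
The balanced reaction is Ni²⁺(aq) + Mg(s) → Ni(s) + Mg²⁺(aq), so Q = [Mg²⁺(aq)] / [Ni²⁺(aq)].
Solving for the unknown gives log [Mg²⁺(aq)] = −0.190, so [Mg²⁺(aq)] ≈ 0.65 M.

0.65 M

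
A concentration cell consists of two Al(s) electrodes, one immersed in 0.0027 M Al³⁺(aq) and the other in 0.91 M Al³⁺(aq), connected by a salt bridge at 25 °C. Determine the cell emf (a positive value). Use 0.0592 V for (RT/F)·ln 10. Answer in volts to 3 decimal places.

0.050 V

For a concentration cell E°cell = 0, since both electrodes use the same couple.
The compartment with the higher Al³⁺(aq) concentration (0.91 M) acts as the cathode; ions are reduced there and produced at the dilute (0.0027 M) anode.
With n = 3, Ecell = −(0.0592/3)·log([dilute]/[conc]) = −(0.0592/3)·log(0.0027/0.91) = +0.050 V.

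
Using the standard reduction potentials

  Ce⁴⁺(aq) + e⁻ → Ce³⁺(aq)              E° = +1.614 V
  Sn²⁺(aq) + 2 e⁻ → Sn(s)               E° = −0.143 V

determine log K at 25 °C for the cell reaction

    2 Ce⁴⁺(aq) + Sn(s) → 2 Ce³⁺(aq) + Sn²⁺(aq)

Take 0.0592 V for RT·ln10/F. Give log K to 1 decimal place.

The Ce⁴⁺/Ce³⁺ couple is reduced (cathode); E°cell = +1.614 − (−0.143) = +1.757 V with n = 2.
At equilibrium E = 0, so log K = nE°cell / 0.0592 = (2)(+1.757) / 0.0592 = 59.4.

log K = 59.4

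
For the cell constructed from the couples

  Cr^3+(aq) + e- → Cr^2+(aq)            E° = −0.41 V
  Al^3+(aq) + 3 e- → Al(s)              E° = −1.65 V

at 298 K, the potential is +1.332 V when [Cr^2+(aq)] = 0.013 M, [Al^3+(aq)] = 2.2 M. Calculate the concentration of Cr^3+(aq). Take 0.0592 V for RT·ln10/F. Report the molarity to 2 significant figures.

0.61 M

With Cr³⁺/Cr²⁺ at the cathode and Al³⁺/Al at the anode, E°cell = −0.41 − (−1.65) = +1.24 V (n = 3).
Rearranging E = E° − (0.0592/n)·log Q gives log Q = 3(+1.24 − (+1.332))/0.0592 = −4.662.
For 3 Cr^3+(aq) + Al(s) → 3 Cr^2+(aq) + Al^3+(aq), the reaction quotient is Q = ([Cr^2+(aq)]^3·[Al^3+(aq)]) / [Cr^3+(aq)]^3.
Substituting the known concentrations and solving, log [Cr^3+(aq)] = −0.218 and [Cr^3+(aq)] = 0.61 M.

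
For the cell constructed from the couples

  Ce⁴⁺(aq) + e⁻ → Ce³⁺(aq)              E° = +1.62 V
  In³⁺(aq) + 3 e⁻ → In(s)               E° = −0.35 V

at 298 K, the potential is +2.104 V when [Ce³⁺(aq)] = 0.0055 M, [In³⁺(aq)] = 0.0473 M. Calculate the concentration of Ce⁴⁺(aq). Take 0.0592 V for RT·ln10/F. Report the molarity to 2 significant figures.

Ce⁴⁺/Ce³⁺ is the cathode (higher E°); E°cell = +1.62 − (−0.35) = +1.97 V with n = 3.
From the Nernst equation, log Q = n(E° − E)/0.0592 = 3·(+1.97 − (+2.104))/0.0592 = −6.791.
Balancing electrons gives 3 Ce⁴⁺(aq) + In(s) → 3 Ce³⁺(aq) + In³⁺(aq); thus Q = ([Ce³⁺(aq)]^3·[In³⁺(aq)]) / [Ce⁴⁺(aq)]^3.
Isolating [Ce⁴⁺(aq)] in Q = 10^{−6.791} yields log [Ce⁴⁺(aq)] = −0.438, i.e. 0.36 M.

0.36 M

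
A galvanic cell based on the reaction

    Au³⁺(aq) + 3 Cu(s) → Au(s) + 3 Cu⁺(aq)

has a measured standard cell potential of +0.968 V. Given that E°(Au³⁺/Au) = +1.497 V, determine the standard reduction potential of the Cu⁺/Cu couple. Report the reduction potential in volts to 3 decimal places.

In the reaction as written the Au³⁺/Au couple is reduced (cathode) and Cu⁺/Cu is oxidized (anode), so E°cell = E°(Au³⁺/Au) − E°(Cu⁺/Cu).
E°(Cu⁺/Cu) = E°(cathode) − E°cell = +1.497 − (+0.968) = +0.529 V.

+0.529 V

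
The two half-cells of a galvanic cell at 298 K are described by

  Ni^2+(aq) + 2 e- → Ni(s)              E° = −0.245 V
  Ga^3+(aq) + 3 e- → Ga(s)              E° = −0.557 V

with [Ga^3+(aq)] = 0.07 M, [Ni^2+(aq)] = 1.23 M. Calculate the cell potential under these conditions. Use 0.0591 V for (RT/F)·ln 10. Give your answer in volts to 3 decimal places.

Ni²⁺/Ni is reduced (cathode, E° = −0.245 V) and Ga³⁺/Ga is oxidized (anode).
E°cell = E°cat − E°an = −0.245 − (−0.557) = +0.312 V; n = 6.
For the overall reaction 3 Ni^2+(aq) + 2 Ga(s) → 3 Ni(s) + 2 Ga^3+(aq), Q = [Ga^3+(aq)]^2 / [Ni^2+(aq)]^3 = 0.00263, giving log Q = −2.580.
By the Nernst equation, E = +0.312 − (0.0591/6)·(−2.580) = +0.337 V.

+0.337 V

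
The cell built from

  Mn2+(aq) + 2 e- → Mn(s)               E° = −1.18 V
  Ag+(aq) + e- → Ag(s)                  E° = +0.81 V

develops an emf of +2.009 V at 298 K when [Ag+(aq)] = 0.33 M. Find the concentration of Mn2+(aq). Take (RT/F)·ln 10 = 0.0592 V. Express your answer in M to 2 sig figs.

0.025 M

With Ag⁺/Ag at the cathode and Mn²⁺/Mn at the anode, E°cell = +0.81 − (−1.18) = +1.99 V (n = 2).
Since E = E° − (0.0592/n)·log Q, log Q = n(E° − E)/0.0592 = −0.642.
The balanced reaction is 2 Ag+(aq) + Mn(s) → 2 Ag(s) + Mn2+(aq), so Q = [Mn2+(aq)] / [Ag+(aq)]^2.
Substituting the known concentrations and solving, log [Mn2+(aq)] = −1.605 and [Mn2+(aq)] = 0.025 M.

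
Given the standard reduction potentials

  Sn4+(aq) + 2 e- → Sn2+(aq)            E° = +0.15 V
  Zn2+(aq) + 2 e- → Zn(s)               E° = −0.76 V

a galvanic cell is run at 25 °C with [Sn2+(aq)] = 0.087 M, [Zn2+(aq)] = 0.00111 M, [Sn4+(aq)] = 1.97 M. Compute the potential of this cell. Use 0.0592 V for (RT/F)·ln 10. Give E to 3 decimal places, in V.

The Sn⁴⁺/Sn²⁺ couple has the more positive E°, so it is the cathode; Zn²⁺/Zn is the anode.
The standard potential is +0.15 − (−0.76) = +0.91 V and the balanced reaction transfers n = 2 electrons.
For the overall reaction Sn4+(aq) + Zn(s) → Sn2+(aq) + Zn2+(aq), Q = ([Sn2+(aq)]·[Zn2+(aq)]) / [Sn4+(aq)] = 4.9×10^−5, giving log Q = −4.310.
Applying E = E° − (RT ln10/nF)·log Q gives +0.91 − (0.0592/2)(−4.310) = +1.038 V.

+1.038 V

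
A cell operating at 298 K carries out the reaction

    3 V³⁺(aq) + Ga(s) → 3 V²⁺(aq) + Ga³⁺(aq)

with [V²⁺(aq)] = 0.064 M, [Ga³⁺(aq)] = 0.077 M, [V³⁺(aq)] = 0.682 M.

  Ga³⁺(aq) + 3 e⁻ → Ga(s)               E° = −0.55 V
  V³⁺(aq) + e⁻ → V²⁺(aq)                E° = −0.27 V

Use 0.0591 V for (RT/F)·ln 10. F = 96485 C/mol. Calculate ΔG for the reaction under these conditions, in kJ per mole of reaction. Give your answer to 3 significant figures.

With V³⁺/V²⁺ reduced at the cathode, E°cell = −0.27 − (−0.55) = +0.28 V and n = 3.
Here Q = ([V²⁺(aq)]^3·[Ga³⁺(aq)]) / [V³⁺(aq)]^3 = 6.36×10^−5 (log Q = −4.196), giving E = +0.28 − (0.0591/3)·(−4.196) = +0.3627 V.
ΔG = −nFE = −(3)(96485)(+0.3627) J/mol = −105 kJ/mol.

−105 kJ/mol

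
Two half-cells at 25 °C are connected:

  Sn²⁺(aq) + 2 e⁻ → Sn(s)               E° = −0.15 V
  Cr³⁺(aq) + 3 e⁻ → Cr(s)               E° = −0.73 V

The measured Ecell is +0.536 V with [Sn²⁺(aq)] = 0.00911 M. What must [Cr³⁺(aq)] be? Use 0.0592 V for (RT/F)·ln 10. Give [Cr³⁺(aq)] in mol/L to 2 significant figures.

0.15 M

Sn²⁺/Sn is the cathode (higher E°); E°cell = −0.15 − (−0.73) = +0.58 V with n = 6.
Rearranging E = E° − (0.0592/n)·log Q gives log Q = 6(+0.58 − (+0.536))/0.0592 = 4.459.
Balancing electrons gives 3 Sn²⁺(aq) + 2 Cr(s) → 3 Sn(s) + 2 Cr³⁺(aq); thus Q = [Cr³⁺(aq)]^2 / [Sn²⁺(aq)]^3.
Isolating [Cr³⁺(aq)] in Q = 10^{4.459} yields log [Cr³⁺(aq)] = −0.831, i.e. 0.15 M.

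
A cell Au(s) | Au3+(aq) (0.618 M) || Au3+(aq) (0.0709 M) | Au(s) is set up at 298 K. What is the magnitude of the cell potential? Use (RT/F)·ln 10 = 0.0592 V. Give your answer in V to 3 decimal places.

0.019 V

For a concentration cell E°cell = 0, since both electrodes use the same couple.
The compartment with the higher Au3+(aq) concentration (0.618 M) acts as the cathode; ions are reduced there and produced at the dilute (0.0709 M) anode.
With n = 3, Ecell = −(0.0592/3)·log([dilute]/[conc]) = −(0.0592/3)·log(0.0709/0.618) = +0.019 V.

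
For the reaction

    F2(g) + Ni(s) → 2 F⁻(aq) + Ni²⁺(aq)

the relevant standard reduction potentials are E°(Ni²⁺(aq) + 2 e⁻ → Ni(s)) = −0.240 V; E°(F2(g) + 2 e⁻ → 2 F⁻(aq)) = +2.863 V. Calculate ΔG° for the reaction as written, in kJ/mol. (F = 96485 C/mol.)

−599 kJ/mol

In the reaction as written F2(g) is reduced, so the F₂/F⁻ couple is the cathode and Ni²⁺/Ni is the anode.
E°cell = +2.863 − (−0.240) = +3.103 V; balancing electrons gives n = 2.
ΔG° = −nFE°cell = −(2)(96485)(+3.103) J/mol = −599 kJ/mol.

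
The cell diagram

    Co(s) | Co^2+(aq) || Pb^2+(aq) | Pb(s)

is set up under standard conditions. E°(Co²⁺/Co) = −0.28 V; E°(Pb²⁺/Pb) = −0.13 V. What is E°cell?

By convention the left-hand electrode in cell notation is the anode (oxidation) and the right-hand electrode is the cathode (reduction).
E°cell = E°(right) − E°(left) = −0.13 − (−0.28) = +0.15 V.

+0.15 V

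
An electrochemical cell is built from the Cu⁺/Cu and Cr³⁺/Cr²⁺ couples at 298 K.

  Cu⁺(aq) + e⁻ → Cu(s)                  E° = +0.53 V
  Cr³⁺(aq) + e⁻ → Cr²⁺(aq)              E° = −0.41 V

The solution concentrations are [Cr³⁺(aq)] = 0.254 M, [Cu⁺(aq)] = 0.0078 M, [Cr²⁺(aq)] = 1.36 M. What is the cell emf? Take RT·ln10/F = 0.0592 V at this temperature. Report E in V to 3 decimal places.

Cu⁺/Cu is reduced (cathode, E° = +0.53 V) and Cr³⁺/Cr²⁺ is oxidized (anode).
The standard potential is +0.53 − (−0.41) = +0.94 V and the balanced reaction transfers n = 1 electron.
For the overall reaction Cu⁺(aq) + Cr²⁺(aq) → Cu(s) + Cr³⁺(aq), Q = [Cr³⁺(aq)] / ([Cu⁺(aq)]·[Cr²⁺(aq)]) = 23.9, giving log Q = 1.379.
E = E° − (0.0592/n)·log Q = +0.94 − (0.0592/1)(1.379) = +0.858 V.

+0.858 V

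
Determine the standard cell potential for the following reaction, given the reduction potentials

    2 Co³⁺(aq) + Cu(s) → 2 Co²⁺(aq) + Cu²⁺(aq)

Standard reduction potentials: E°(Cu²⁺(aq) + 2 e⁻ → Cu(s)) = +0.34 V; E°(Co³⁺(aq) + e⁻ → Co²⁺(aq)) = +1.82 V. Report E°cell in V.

+1.48 V

Co³⁺(aq) gains electrons, so the Co³⁺/Co²⁺ couple is the cathode; the Cu²⁺/Cu couple is the anode.
E°cell = E°(cathode) − E°(anode) = +1.82 − (+0.34) = +1.48 V.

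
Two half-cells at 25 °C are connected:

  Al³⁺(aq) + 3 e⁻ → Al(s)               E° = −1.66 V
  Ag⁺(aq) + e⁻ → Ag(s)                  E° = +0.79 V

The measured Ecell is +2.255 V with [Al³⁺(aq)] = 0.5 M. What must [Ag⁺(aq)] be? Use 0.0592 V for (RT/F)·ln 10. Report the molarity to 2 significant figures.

0.00040 M

Ag⁺/Ag is the cathode (higher E°); E°cell = +0.79 − (−1.66) = +2.45 V with n = 3.
Since E = E° − (0.0592/n)·log Q, log Q = n(E° − E)/0.0592 = 9.882.
The balanced reaction is 3 Ag⁺(aq) + Al(s) → 3 Ag(s) + Al³⁺(aq), so Q = [Al³⁺(aq)] / [Ag⁺(aq)]^3.
Isolating [Ag⁺(aq)] in Q = 10^{9.882} yields log [Ag⁺(aq)] = −3.394, i.e. 0.00040 M.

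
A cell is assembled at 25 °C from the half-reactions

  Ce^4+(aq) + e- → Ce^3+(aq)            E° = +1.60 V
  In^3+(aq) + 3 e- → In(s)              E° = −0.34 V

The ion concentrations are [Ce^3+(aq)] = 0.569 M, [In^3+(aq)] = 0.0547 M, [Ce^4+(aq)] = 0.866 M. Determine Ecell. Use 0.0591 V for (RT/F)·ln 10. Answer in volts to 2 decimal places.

Since E°(Ce⁴⁺/Ce³⁺) > E°(In³⁺/In), Ce⁴⁺/Ce³⁺ serves as the cathode.
E°cell = E°cat − E°an = +1.60 − (−0.34) = +1.94 V; n = 3.
For the overall reaction 3 Ce^4+(aq) + In(s) → 3 Ce^3+(aq) + In^3+(aq), Q = ([Ce^3+(aq)]^3·[In^3+(aq)]) / [Ce^4+(aq)]^3 = 0.0155, giving log Q = −1.809.
E = E° − (0.0591/n)·log Q = +1.94 − (0.0591/3)(−1.809) = +1.98 V.

+1.98 V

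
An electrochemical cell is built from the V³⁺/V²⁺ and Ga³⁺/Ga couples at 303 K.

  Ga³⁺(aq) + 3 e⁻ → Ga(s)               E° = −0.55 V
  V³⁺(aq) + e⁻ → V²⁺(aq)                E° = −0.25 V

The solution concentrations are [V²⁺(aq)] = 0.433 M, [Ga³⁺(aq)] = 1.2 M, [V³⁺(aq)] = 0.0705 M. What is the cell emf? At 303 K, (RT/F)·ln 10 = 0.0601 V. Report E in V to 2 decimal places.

V³⁺/V²⁺ is reduced (cathode, E° = −0.25 V) and Ga³⁺/Ga is oxidized (anode).
E°cell = E°cat − E°an = −0.25 − (−0.55) = +0.30 V; n = 3.
For the overall reaction 3 V³⁺(aq) + Ga(s) → 3 V²⁺(aq) + Ga³⁺(aq), Q = ([V²⁺(aq)]^3·[Ga³⁺(aq)]) / [V³⁺(aq)]^3 = 278, giving log Q = 2.444.
E = E° − (0.0601/n)·log Q = +0.30 − (0.0601/3)(2.444) = +0.25 V.

+0.25 V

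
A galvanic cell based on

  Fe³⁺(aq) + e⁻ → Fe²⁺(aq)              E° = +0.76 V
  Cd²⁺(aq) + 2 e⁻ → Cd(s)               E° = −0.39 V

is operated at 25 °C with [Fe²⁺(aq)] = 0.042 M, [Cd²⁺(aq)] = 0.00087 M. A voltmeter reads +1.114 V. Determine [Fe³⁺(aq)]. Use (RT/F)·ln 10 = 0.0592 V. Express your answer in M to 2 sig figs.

Fe³⁺/Fe²⁺ is the cathode (higher E°); E°cell = +0.76 − (−0.39) = +1.15 V with n = 2.
From the Nernst equation, log Q = n(E° − E)/0.0592 = 2·(+1.15 − (+1.114))/0.0592 = 1.216.
The balanced reaction is 2 Fe³⁺(aq) + Cd(s) → 2 Fe²⁺(aq) + Cd²⁺(aq), so Q = ([Fe²⁺(aq)]^2·[Cd²⁺(aq)]) / [Fe³⁺(aq)]^2.
Solving for the unknown gives log [Fe³⁺(aq)] = −3.515, so [Fe³⁺(aq)] ≈ 0.00031 M.

0.00031 M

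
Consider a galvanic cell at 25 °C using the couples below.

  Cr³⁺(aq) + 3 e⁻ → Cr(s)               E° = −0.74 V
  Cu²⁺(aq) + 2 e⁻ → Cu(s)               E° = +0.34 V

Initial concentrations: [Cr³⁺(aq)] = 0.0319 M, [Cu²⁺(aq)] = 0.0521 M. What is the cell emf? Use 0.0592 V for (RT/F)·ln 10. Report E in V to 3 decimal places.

+1.072 V

The Cu²⁺/Cu couple has the more positive E°, so it is the cathode; Cr³⁺/Cr is the anode.
E°cell = +0.34 − (−0.74) = +1.08 V, with n = 6 electrons transferred.
The balanced reaction is 3 Cu²⁺(aq) + 2 Cr(s) → 3 Cu(s) + 2 Cr³⁺(aq), so Q = [Cr³⁺(aq)]^2 / [Cu²⁺(aq)]^3 = 7.2 and log Q = 0.857.
E = E° − (0.0592/n)·log Q = +1.08 − (0.0592/6)(0.857) = +1.072 V.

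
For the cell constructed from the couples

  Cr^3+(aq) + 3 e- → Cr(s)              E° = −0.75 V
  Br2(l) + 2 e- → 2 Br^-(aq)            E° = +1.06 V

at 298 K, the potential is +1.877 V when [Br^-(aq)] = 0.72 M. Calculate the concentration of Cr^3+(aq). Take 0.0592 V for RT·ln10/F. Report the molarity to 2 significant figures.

0.0011 M

With Br₂/Br⁻ at the cathode and Cr³⁺/Cr at the anode, E°cell = +1.06 − (−0.75) = +1.81 V (n = 6).
Since E = E° − (0.0592/n)·log Q, log Q = n(E° − E)/0.0592 = −6.791.
For 3 Br2(l) + 2 Cr(s) → 6 Br^-(aq) + 2 Cr^3+(aq), the reaction quotient is Q = [Br^-(aq)]^6·[Cr^3+(aq)]^2.
Isolating [Cr^3+(aq)] in Q = 10^{−6.791} yields log [Cr^3+(aq)] = −2.967, i.e. 0.0011 M.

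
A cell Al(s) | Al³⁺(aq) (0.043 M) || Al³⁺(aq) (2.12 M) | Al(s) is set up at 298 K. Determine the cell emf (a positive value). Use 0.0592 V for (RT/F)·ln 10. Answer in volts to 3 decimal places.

For a concentration cell E°cell = 0, since both electrodes use the same couple.
The compartment with the higher Al³⁺(aq) concentration (2.12 M) acts as the cathode; ions are reduced there and produced at the dilute (0.043 M) anode.
With n = 3, Ecell = −(0.0592/3)·log([dilute]/[conc]) = −(0.0592/3)·log(0.043/2.12) = +0.033 V.

0.033 V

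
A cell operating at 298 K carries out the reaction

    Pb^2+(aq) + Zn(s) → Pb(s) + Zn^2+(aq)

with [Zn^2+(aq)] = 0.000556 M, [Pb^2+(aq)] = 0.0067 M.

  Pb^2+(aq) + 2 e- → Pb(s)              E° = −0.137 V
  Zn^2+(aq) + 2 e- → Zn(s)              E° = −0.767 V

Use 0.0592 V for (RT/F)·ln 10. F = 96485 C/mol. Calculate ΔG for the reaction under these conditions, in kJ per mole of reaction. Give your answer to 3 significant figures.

The standard cell potential is −0.137 − (−0.767) = +0.630 V, with n = 2 electrons in the balanced equation.
The reaction quotient is [Zn^2+(aq)] / [Pb^2+(aq)] = 0.083; by Nernst, E = +0.630 − (0.0592/2)(−1.081) = +0.6620 V.
ΔG = −nFE = −(2)(96485)(+0.6620) J/mol = −128 kJ/mol.

−128 kJ/mol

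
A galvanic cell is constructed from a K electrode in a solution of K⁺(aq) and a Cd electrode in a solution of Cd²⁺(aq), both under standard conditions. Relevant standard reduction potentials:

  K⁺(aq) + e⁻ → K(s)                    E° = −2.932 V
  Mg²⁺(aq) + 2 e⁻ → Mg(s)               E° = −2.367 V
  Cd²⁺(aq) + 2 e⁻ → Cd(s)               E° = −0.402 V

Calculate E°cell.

+2.530 V

Of the two couples in this cell, the one with the more positive reduction potential is reduced at the cathode: here that is Cd²⁺/Cd (−0.402 V); K⁺/K (−2.932 V) is the anode.
E°cell = E°(cathode) − E°(anode) = −0.402 − (−2.932) = +2.530 V.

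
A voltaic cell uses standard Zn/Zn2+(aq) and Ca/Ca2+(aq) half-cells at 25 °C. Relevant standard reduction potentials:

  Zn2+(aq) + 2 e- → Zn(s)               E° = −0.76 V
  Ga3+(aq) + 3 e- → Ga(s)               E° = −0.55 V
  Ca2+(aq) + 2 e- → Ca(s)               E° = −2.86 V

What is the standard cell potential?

Of the two couples in this cell, the one with the more positive reduction potential is reduced at the cathode: here that is Zn²⁺/Zn (−0.76 V); Ca²⁺/Ca (−2.86 V) is the anode.
E°cell = E°(cathode) − E°(anode) = −0.76 − (−2.86) = +2.10 V.

+2.10 V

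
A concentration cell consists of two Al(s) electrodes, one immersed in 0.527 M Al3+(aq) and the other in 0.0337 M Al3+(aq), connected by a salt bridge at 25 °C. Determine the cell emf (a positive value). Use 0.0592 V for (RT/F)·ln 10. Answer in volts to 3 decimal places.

For a concentration cell E°cell = 0, since both electrodes use the same couple.
The compartment with the higher Al3+(aq) concentration (0.527 M) acts as the cathode; ions are reduced there and produced at the dilute (0.0337 M) anode.
With n = 3, Ecell = −(0.0592/3)·log([dilute]/[conc]) = −(0.0592/3)·log(0.0337/0.527) = +0.024 V.

0.024 V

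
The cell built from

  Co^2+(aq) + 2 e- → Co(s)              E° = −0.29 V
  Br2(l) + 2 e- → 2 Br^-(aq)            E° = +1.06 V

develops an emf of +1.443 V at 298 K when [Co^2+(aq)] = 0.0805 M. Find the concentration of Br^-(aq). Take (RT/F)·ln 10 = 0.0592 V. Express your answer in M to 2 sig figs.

Br₂/Br⁻ is the cathode (higher E°); E°cell = +1.06 − (−0.29) = +1.35 V with n = 2.
Since E = E° − (0.0592/n)·log Q, log Q = n(E° − E)/0.0592 = −3.142.
The balanced reaction is Br2(l) + Co(s) → 2 Br^-(aq) + Co^2+(aq), so Q = [Br^-(aq)]^2·[Co^2+(aq)].
Solving for the unknown gives log [Br^-(aq)] = −1.024, so [Br^-(aq)] ≈ 0.095 M.

0.095 M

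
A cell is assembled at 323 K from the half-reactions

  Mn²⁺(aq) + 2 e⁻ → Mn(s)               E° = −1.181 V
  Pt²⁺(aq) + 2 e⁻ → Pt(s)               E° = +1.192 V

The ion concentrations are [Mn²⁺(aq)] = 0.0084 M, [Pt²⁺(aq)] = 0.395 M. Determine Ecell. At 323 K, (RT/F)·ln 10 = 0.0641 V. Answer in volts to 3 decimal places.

The Pt²⁺/Pt couple has the more positive E°, so it is the cathode; Mn²⁺/Mn is the anode.
E°cell = +1.192 − (−1.181) = +2.373 V, with n = 2 electrons transferred.
The balanced reaction is Pt²⁺(aq) + Mn(s) → Pt(s) + Mn²⁺(aq), so Q = [Mn²⁺(aq)] / [Pt²⁺(aq)] = 0.0213 and log Q = −1.672.
E = E° − (0.0641/n)·log Q = +2.373 − (0.0641/2)(−1.672) = +2.427 V.

+2.427 V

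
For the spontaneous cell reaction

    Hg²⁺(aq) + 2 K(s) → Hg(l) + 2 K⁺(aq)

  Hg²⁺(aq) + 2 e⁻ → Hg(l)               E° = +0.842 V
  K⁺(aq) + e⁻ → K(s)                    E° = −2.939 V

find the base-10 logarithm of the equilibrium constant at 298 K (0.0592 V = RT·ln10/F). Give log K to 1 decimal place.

The Hg²⁺/Hg couple is reduced (cathode); E°cell = +0.842 − (−2.939) = +3.781 V with n = 2.
At equilibrium E = 0, so log K = nE°cell / 0.0592 = (2)(+3.781) / 0.0592 = 127.7.

log K = 127.7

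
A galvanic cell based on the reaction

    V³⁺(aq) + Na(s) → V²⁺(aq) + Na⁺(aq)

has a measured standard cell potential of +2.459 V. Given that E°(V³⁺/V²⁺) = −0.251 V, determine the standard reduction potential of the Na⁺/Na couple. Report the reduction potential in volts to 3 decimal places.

−2.710 V

In the reaction as written the V³⁺/V²⁺ couple is reduced (cathode) and Na⁺/Na is oxidized (anode), so E°cell = E°(V³⁺/V²⁺) − E°(Na⁺/Na).
E°(Na⁺/Na) = E°(cathode) − E°cell = −0.251 − (+2.459) = −2.710 V.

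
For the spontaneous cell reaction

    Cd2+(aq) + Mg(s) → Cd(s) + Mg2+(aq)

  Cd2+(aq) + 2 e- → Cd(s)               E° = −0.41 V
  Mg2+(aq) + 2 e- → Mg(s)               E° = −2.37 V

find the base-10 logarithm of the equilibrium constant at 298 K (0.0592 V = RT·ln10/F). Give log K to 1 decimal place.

log K = 66.2

The Cd²⁺/Cd couple is reduced (cathode); E°cell = −0.41 − (−2.37) = +1.96 V with n = 2.
At equilibrium E = 0, so log K = nE°cell / 0.0592 = (2)(+1.96) / 0.0592 = 66.2.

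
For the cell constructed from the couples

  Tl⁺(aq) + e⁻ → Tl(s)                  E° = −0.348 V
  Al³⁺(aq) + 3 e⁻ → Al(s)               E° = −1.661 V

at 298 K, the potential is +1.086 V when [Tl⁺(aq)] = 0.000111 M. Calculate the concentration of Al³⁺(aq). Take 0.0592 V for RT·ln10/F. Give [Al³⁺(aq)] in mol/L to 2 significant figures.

The Tl⁺/Tl couple has the larger reduction potential, so it is the cathode: E°cell = −0.348 − (−1.661) = +1.313 V and n = 3.
From the Nernst equation, log Q = n(E° − E)/0.0592 = 3·(+1.313 − (+1.086))/0.0592 = 11.503.
For 3 Tl⁺(aq) + Al(s) → 3 Tl(s) + Al³⁺(aq), the reaction quotient is Q = [Al³⁺(aq)] / [Tl⁺(aq)]^3.
Substituting the known concentrations and solving, log [Al³⁺(aq)] = −0.361 and [Al³⁺(aq)] = 0.44 M.

0.44 M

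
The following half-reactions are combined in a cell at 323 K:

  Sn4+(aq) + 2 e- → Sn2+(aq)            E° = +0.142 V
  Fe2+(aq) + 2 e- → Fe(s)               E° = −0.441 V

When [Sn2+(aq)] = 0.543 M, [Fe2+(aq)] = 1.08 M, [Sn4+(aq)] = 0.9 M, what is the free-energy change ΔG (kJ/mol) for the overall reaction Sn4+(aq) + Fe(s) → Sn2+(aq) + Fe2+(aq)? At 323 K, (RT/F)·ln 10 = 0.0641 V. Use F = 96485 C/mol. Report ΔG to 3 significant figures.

E°cell = +0.142 − (−0.441) = +0.583 V; the balanced reaction transfers n = 2 electrons.
The reaction quotient is ([Sn2+(aq)]·[Fe2+(aq)]) / [Sn4+(aq)] = 0.652; by Nernst, E = +0.583 − (0.0641/2)(−0.186) = +0.5890 V.
Finally ΔG = −nFE = −(2)(96485 C/mol)(+0.5890 V) = −114 kJ/mol.

−114 kJ/mol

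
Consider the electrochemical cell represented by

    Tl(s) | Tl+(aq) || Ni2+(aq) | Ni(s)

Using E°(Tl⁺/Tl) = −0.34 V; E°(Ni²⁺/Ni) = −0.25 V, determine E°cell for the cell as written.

+0.09 V

By convention the left-hand electrode in cell notation is the anode (oxidation) and the right-hand electrode is the cathode (reduction).
E°cell = E°(right) − E°(left) = −0.25 − (−0.34) = +0.09 V.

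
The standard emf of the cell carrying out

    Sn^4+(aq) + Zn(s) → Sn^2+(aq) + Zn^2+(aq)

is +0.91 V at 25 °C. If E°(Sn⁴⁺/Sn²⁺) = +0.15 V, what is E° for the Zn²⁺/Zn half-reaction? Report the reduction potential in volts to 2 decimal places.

−0.76 V

In the reaction as written the Sn⁴⁺/Sn²⁺ couple is reduced (cathode) and Zn²⁺/Zn is oxidized (anode), so E°cell = E°(Sn⁴⁺/Sn²⁺) − E°(Zn²⁺/Zn).
E°(Zn²⁺/Zn) = E°(cathode) − E°cell = +0.15 − (+0.91) = −0.76 V.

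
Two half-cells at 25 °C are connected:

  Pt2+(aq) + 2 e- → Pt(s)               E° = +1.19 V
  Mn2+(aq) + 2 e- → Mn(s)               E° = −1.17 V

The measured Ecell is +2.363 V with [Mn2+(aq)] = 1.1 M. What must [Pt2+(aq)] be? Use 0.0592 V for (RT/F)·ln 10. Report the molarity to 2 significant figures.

1.4 M

The Pt²⁺/Pt couple has the larger reduction potential, so it is the cathode: E°cell = +1.19 − (−1.17) = +2.36 V and n = 2.
Since E = E° − (0.0592/n)·log Q, log Q = n(E° − E)/0.0592 = −0.101.
Balancing electrons gives Pt2+(aq) + Mn(s) → Pt(s) + Mn2+(aq); thus Q = [Mn2+(aq)] / [Pt2+(aq)].
Isolating [Pt2+(aq)] in Q = 10^{−0.101} yields log [Pt2+(aq)] = 0.142, i.e. 1.4 M.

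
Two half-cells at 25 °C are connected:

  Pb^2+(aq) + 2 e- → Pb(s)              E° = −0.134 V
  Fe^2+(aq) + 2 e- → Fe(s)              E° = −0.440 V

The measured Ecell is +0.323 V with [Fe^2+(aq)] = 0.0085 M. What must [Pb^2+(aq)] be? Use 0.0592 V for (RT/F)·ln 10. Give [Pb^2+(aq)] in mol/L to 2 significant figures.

0.032 M

Pb²⁺/Pb is the cathode (higher E°); E°cell = −0.134 − (−0.440) = +0.306 V with n = 2.
Rearranging E = E° − (0.0592/n)·log Q gives log Q = 2(+0.306 − (+0.323))/0.0592 = −0.574.
Balancing electrons gives Pb^2+(aq) + Fe(s) → Pb(s) + Fe^2+(aq); thus Q = [Fe^2+(aq)] / [Pb^2+(aq)].
Solving for the unknown gives log [Pb^2+(aq)] = −1.497, so [Pb^2+(aq)] ≈ 0.032 M.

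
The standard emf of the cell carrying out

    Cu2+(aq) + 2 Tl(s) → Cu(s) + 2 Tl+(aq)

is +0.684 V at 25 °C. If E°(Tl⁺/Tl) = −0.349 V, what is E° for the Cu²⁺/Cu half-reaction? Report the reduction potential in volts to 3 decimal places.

In the reaction as written the Cu²⁺/Cu couple is reduced (cathode) and Tl⁺/Tl is oxidized (anode), so E°cell = E°(Cu²⁺/Cu) − E°(Tl⁺/Tl).
E°(Cu²⁺/Cu) = E°cell + E°(anode) = +0.684 + (−0.349) = +0.335 V.

+0.335 V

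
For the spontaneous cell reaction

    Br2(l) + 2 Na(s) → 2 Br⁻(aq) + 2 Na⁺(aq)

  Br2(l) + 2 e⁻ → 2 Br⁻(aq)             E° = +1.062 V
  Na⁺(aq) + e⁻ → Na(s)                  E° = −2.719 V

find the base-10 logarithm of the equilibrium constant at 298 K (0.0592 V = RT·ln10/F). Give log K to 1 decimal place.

log K = 127.7

The Br₂/Br⁻ couple is reduced (cathode); E°cell = +1.062 − (−2.719) = +3.781 V with n = 2.
At equilibrium E = 0, so log K = nE°cell / 0.0592 = (2)(+3.781) / 0.0592 = 127.7.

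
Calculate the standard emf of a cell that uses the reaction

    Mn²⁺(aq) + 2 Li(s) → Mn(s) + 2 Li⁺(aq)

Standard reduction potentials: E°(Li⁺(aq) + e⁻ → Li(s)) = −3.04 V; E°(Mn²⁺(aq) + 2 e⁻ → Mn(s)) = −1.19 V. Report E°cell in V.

+1.85 V

Mn²⁺(aq) gains electrons, so the Mn²⁺/Mn couple is the cathode; the Li⁺/Li couple is the anode.
E°cell = E°(cathode) − E°(anode) = −1.19 − (−3.04) = +1.85 V.
The positive value indicates the reaction is spontaneous as written.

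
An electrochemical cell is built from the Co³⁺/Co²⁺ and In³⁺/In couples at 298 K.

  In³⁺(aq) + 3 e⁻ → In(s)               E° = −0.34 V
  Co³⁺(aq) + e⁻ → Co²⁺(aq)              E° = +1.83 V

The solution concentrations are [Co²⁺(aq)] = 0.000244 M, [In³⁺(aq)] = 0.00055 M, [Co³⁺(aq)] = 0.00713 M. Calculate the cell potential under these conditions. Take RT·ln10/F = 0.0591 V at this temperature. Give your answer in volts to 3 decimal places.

Co³⁺/Co²⁺ is reduced (cathode, E° = +1.83 V) and In³⁺/In is oxidized (anode).
The standard potential is +1.83 − (−0.34) = +2.17 V and the balanced reaction transfers n = 3 electrons.
For the overall reaction 3 Co³⁺(aq) + In(s) → 3 Co²⁺(aq) + In³⁺(aq), Q = ([Co²⁺(aq)]^3·[In³⁺(aq)]) / [Co³⁺(aq)]^3 = 2.2×10^−8, giving log Q = −7.657.
By the Nernst equation, E = +2.17 − (0.0591/3)·(−7.657) = +2.321 V.

+2.321 V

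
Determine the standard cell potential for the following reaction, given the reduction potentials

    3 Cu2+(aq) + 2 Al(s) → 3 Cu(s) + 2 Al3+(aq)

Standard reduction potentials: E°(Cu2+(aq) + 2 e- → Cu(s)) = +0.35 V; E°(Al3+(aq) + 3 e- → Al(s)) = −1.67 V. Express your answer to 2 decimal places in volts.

Cu2+(aq) gains electrons, so the Cu²⁺/Cu couple is the cathode; the Al³⁺/Al couple is the anode.
E°cell = E°(cathode) − E°(anode) = +0.35 − (−1.67) = +2.02 V.

+2.02 V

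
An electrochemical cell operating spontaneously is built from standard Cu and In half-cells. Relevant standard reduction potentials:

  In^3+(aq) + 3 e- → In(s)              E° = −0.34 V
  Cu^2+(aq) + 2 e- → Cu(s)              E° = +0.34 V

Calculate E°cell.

Of the two couples in this cell, the one with the more positive reduction potential is reduced at the cathode: here that is Cu²⁺/Cu (+0.34 V); In³⁺/In (−0.34 V) is the anode.
E°cell = E°(cathode) − E°(anode) = +0.34 − (−0.34) = +0.68 V.

+0.68 V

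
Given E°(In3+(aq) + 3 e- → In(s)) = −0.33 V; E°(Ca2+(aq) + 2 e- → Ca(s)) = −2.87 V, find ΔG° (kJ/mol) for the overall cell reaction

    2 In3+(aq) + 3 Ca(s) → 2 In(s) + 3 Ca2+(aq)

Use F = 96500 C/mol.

In the reaction as written In3+(aq) is reduced, so the In³⁺/In couple is the cathode and Ca²⁺/Ca is the anode.
E°cell = −0.33 − (−2.87) = +2.54 V; balancing electrons gives n = 6.
ΔG° = −nFE°cell = −(6)(96500)(+2.54) J/mol = −1471 kJ/mol.

−1471 kJ/mol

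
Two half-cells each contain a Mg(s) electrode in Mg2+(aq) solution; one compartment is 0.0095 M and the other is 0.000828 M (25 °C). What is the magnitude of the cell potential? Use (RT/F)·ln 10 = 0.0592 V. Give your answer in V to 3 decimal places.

For a concentration cell E°cell = 0, since both electrodes use the same couple.
The compartment with the higher Mg2+(aq) concentration (0.0095 M) acts as the cathode; ions are reduced there and produced at the dilute (0.000828 M) anode.
With n = 2, Ecell = −(0.0592/2)·log([dilute]/[conc]) = −(0.0592/2)·log(0.000828/0.0095) = +0.031 V.

0.031 V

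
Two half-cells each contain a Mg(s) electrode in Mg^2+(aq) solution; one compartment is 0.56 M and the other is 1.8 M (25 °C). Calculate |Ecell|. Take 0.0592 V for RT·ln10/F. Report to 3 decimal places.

0.015 V

For a concentration cell E°cell = 0, since both electrodes use the same couple.
The compartment with the higher Mg^2+(aq) concentration (1.8 M) acts as the cathode; ions are reduced there and produced at the dilute (0.56 M) anode.
With n = 2, Ecell = −(0.0592/2)·log([dilute]/[conc]) = −(0.0592/2)·log(0.56/1.8) = +0.015 V.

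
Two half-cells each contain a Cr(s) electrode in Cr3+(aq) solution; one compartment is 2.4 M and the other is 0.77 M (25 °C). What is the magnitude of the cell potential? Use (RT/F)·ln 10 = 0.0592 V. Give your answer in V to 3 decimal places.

For a concentration cell E°cell = 0, since both electrodes use the same couple.
The compartment with the higher Cr3+(aq) concentration (2.4 M) acts as the cathode; ions are reduced there and produced at the dilute (0.77 M) anode.
With n = 3, Ecell = −(0.0592/3)·log([dilute]/[conc]) = −(0.0592/3)·log(0.77/2.4) = +0.010 V.

0.010 V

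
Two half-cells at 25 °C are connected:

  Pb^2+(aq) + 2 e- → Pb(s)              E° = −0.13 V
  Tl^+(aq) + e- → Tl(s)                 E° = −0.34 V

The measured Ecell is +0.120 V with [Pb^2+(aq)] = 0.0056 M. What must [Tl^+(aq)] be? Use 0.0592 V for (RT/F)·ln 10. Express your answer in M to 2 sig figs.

With Pb²⁺/Pb at the cathode and Tl⁺/Tl at the anode, E°cell = −0.13 − (−0.34) = +0.21 V (n = 2).
Since E = E° − (0.0592/n)·log Q, log Q = n(E° − E)/0.0592 = 3.041.
The balanced reaction is Pb^2+(aq) + 2 Tl(s) → Pb(s) + 2 Tl^+(aq), so Q = [Tl^+(aq)]^2 / [Pb^2+(aq)].
Substituting the known concentrations and solving, log [Tl^+(aq)] = 0.395 and [Tl^+(aq)] = 2.5 M.

2.5 M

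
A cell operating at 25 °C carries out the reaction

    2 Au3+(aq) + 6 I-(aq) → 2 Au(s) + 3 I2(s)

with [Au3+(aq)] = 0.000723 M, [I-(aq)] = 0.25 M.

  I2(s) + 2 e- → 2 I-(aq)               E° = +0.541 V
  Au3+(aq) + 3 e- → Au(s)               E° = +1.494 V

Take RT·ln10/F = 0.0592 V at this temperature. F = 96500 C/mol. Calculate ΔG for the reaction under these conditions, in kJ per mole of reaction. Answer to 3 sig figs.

With Au³⁺/Au reduced at the cathode, E°cell = +1.494 − (+0.541) = +0.953 V and n = 6.
Q = 1 / ([Au3+(aq)]^2·[I-(aq)]^6) = 7.84×10^9, so log Q = 9.894 and E = +0.953 − (0.0592/6)(9.894) = +0.8554 V.
Then ΔG = −nFE = −6 × 96500 × +0.8554 J/mol = −495 kJ/mol.

−495 kJ/mol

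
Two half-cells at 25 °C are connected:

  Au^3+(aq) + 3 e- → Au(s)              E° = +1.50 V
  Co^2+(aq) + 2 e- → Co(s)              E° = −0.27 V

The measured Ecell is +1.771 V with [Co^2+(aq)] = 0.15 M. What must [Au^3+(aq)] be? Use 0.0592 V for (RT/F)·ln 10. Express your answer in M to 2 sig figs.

The Au³⁺/Au couple has the larger reduction potential, so it is the cathode: E°cell = +1.50 − (−0.27) = +1.77 V and n = 6.
From the Nernst equation, log Q = n(E° − E)/0.0592 = 6·(+1.77 − (+1.771))/0.0592 = −0.101.
Balancing electrons gives 2 Au^3+(aq) + 3 Co(s) → 2 Au(s) + 3 Co^2+(aq); thus Q = [Co^2+(aq)]^3 / [Au^3+(aq)]^2.
Substituting the known concentrations and solving, log [Au^3+(aq)] = −1.185 and [Au^3+(aq)] = 0.065 M.

0.065 M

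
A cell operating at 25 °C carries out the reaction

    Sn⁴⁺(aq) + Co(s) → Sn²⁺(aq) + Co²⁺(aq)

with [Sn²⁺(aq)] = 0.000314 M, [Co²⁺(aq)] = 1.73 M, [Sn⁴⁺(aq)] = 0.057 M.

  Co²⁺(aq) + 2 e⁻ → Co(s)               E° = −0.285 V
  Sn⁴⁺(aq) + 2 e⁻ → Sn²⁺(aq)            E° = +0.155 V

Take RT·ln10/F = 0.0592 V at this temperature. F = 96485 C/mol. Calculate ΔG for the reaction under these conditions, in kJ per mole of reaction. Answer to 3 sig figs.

−96.4 kJ/mol

E°cell = +0.155 − (−0.285) = +0.440 V; the balanced reaction transfers n = 2 electrons.
The reaction quotient is ([Sn²⁺(aq)]·[Co²⁺(aq)]) / [Sn⁴⁺(aq)] = 0.00953; by Nernst, E = +0.440 − (0.0592/2)(−2.021) = +0.4998 V.
ΔG = −nFE = −(2)(96485)(+0.4998) J/mol = −96.4 kJ/mol.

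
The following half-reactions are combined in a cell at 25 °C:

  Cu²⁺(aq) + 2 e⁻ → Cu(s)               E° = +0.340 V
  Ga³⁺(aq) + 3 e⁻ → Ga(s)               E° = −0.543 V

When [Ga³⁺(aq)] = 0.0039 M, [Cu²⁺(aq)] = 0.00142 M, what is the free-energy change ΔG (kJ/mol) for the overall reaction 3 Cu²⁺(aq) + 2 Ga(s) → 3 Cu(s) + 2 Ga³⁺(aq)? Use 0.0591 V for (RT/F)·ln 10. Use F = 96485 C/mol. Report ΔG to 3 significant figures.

−490 kJ/mol

With Cu²⁺/Cu reduced at the cathode, E°cell = +0.340 − (−0.543) = +0.883 V and n = 6.
Q = [Ga³⁺(aq)]^2 / [Cu²⁺(aq)]^3 = 5.31×10^3, so log Q = 3.725 and E = +0.883 − (0.0591/6)(3.725) = +0.8463 V.
Finally ΔG = −nFE = −(6)(96485 C/mol)(+0.8463 V) = −490 kJ/mol.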